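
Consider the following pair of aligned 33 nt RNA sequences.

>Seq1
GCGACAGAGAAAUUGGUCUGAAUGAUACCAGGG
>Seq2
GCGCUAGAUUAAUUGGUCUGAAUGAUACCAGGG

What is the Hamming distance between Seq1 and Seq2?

4

Mismatches occur at site 4 (A/C), site 5 (C/U), site 9 (G/U), site 10 (A/U).
That gives 4 mismatches out of 33 aligned sites, so the Hamming distance is 4.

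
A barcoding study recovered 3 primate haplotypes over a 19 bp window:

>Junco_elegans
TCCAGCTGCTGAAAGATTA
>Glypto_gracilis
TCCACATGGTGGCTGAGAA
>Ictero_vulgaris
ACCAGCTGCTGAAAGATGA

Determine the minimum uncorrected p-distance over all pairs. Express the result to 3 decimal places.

0.105

Pairwise Hamming distances:
  Junco_elegans vs Glypto_gracilis: 8
  Junco_elegans vs Ictero_vulgaris: 2
  Glypto_gracilis vs Ictero_vulgaris: 9
The smallest is 2 mismatches, between Junco_elegans and Ictero_vulgaris; p = 2/19 = 0.105.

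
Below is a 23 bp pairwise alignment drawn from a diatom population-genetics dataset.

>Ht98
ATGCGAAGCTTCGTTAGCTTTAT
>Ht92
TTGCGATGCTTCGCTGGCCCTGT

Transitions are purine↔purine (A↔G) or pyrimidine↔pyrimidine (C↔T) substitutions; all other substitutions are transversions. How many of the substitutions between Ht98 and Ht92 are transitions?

Mismatches occur at site 1 (A/T, transversion), site 7 (A/T, transversion), site 14 (T/C, transition), site 16 (A/G, transition), site 19 (T/C, transition), site 20 (T/C, transition), site 22 (A/G, transition).
Of the 7 differences, 5 transitions and 2 transversions, so the answer is 5.

5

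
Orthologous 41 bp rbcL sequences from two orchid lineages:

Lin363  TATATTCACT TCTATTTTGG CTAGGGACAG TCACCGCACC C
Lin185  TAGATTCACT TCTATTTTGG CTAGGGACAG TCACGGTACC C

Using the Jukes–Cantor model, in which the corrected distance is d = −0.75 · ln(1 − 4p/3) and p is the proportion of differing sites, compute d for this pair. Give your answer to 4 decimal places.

The sequences differ at positions 3 (T/G), 35 (C/G), 37 (C/T).
p = 3/41 = 0.073171.
d = −0.75 · ln(1 − (4/3)·0.073171) = −0.75 · ln(0.902439) = −0.75 · (-0.102654) = 0.0770.

0.0770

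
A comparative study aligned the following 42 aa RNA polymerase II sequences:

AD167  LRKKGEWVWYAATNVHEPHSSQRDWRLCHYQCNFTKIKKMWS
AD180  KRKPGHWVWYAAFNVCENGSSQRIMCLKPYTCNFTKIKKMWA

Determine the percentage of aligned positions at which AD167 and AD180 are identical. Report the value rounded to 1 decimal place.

66.7%

Differing sites — 1:L/K; 4:K/P; 6:E/H; 13:T/F; 16:H/C; 18:P/N; 19:H/G; 24:D/I; 25:W/M; 26:R/C; 28:C/K; 29:H/P; 31:Q/T; 42:S/A.
28 of the 42 sites match, so the percent identity is 28/42 × 100 = 66.7%.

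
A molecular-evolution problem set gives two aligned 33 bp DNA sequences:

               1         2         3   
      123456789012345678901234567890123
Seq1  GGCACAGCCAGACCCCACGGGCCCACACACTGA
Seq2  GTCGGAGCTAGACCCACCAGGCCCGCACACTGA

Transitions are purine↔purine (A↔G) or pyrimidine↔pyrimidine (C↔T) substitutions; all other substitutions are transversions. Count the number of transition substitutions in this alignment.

4

Mismatches occur at site 2 (G/T, transversion), site 4 (A/G, transition), site 5 (C/G, transversion), site 9 (C/T, transition), site 16 (C/A, transversion), site 17 (A/C, transversion), site 19 (G/A, transition), site 25 (A/G, transition).
Of the 8 differences, 4 transitions and 4 transversions, so the answer is 4.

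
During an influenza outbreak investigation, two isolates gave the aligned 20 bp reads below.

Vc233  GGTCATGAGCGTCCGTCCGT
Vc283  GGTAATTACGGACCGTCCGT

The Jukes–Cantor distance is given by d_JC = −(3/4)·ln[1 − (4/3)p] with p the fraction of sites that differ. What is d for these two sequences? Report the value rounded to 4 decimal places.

Differing sites — 4:C/A; 7:G/T; 9:G/C; 10:C/G; 12:T/A.
p = 5/20 = 0.250000.
d = −0.75 · ln(1 − (4/3)·0.250000) = −0.75 · ln(0.666667) = −0.75 · (-0.405465) = 0.3041.

0.3041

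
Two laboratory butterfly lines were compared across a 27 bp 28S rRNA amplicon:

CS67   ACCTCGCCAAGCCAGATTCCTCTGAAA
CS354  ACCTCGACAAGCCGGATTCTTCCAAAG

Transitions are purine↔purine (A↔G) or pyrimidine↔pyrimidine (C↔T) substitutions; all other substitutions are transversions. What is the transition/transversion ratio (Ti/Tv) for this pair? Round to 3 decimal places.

Differing sites — 7:C/A (Tv); 14:A/G (Ti); 20:C/T (Ti); 23:T/C (Ti); 24:G/A (Ti); 27:A/G (Ti).
Of the 6 differences, 5 transitions and 1 transversion, so Ti/Tv = 5/1 = 5.000.

5.000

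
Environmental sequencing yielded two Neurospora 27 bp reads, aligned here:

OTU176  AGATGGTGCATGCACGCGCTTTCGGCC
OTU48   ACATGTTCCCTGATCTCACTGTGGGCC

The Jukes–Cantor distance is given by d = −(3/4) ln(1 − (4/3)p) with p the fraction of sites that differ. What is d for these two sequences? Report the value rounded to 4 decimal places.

0.5107

Mismatches occur at site 2 (G↔C), site 6 (G↔T), site 8 (G↔C), site 10 (A↔C), site 13 (C↔A), site 14 (A↔T), site 16 (G↔T), site 18 (G↔A), site 21 (T↔G), site 23 (C↔G).
p = 10/27 = 0.370370.
d = −0.75 · ln(1 − (4/3)·0.370370) = −0.75 · ln(0.506173) = −0.75 · (-0.680877) = 0.5107.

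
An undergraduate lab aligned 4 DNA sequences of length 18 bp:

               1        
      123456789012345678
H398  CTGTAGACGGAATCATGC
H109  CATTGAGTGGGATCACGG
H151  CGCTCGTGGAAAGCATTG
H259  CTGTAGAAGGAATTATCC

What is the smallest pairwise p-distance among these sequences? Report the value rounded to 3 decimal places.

0.167

Pairwise Hamming distances:
  H398 vs H109: 9
  H398 vs H151: 9
  H398 vs H259: 3
  H109 vs H151: 11
  H109 vs H259: 11
  H151 vs H259: 10
The smallest is 3 mismatches, between H398 and H259; p = 3/18 = 0.167.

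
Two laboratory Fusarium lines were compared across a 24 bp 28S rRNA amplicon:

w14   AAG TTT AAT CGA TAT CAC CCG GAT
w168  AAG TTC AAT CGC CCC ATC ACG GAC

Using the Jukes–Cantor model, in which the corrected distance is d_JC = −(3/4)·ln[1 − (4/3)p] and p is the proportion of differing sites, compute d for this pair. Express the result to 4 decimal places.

0.5199

The sequences differ at positions 6 (T/C), 12 (A/C), 13 (T/C), 14 (A/C), 15 (T/C), 16 (C/A), 17 (A/T), 19 (C/A), 24 (T/C).
p = 9/24 = 0.375000.
d = −0.75 · ln(1 − (4/3)·0.375000) = −0.75 · ln(0.500000) = −0.75 · (-0.693147) = 0.5199.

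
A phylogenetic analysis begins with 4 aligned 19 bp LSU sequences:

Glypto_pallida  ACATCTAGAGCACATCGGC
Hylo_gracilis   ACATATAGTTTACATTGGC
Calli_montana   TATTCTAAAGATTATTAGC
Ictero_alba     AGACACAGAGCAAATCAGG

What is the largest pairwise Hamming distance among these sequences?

Pairwise Hamming distances:
  Glypto_pallida vs Hylo_gracilis: 5
  Glypto_pallida vs Calli_montana: 9
  Glypto_pallida vs Ictero_alba: 7
  Hylo_gracilis vs Calli_montana: 11
  Hylo_gracilis vs Ictero_alba: 10
  Calli_montana vs Ictero_alba: 12
The largest is 12, between Calli_montana and Ictero_alba.

12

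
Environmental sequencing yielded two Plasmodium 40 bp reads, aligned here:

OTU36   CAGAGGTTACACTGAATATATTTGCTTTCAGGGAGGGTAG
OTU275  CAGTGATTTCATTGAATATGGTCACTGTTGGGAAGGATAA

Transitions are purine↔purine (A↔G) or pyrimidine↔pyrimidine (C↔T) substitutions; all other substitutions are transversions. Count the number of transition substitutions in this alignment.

Mismatches occur at site 4 (A→T, transversion), site 6 (G→A, transition), site 9 (A→T, transversion), site 12 (C→T, transition), site 20 (A→G, transition), site 21 (T→G, transversion), site 23 (T→C, transition), site 24 (G→A, transition), site 27 (T→G, transversion), site 29 (C→T, transition), site 30 (A→G, transition), site 33 (G→A, transition), site 37 (G→A, transition), site 40 (G→A, transition).
Of the 14 differences, 10 transitions and 4 transversions, so the answer is 10.

10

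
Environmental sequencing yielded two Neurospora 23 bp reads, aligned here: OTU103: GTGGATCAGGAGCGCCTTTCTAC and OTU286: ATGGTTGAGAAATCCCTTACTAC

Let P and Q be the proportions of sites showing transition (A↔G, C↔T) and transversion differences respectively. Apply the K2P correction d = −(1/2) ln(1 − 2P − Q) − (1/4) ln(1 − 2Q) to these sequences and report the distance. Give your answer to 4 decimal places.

The sequences differ at positions 1 (G/A, transition), 5 (A/T, transversion), 7 (C/G, transversion), 10 (G/A, transition), 12 (G/A, transition), 13 (C/T, transition), 14 (G/C, transversion), 19 (T/A, transversion).
Of the 8 differences, 4 transitions and 4 transversions over 23 sites: P = 4/23 = 0.173913, Q = 4/23 = 0.173913.
d = −0.5·ln(0.478261) − 0.25·ln(0.652174) = −0.5·(-0.737599) − 0.25·(-0.427444) = 0.4757.

0.4757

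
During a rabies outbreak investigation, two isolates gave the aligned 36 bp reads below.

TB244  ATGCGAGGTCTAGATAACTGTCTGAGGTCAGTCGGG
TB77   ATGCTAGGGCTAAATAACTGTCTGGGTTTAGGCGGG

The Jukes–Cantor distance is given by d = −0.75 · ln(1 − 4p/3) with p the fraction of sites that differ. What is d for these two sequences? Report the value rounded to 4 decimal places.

Mismatches occur at site 5 (G→T), site 9 (T→G), site 13 (G→A), site 25 (A→G), site 27 (G→T), site 29 (C→T), site 32 (T→G).
p = 7/36 = 0.194444.
d = −0.75 · ln(1 − (4/3)·0.194444) = −0.75 · ln(0.740741) = −0.75 · (-0.300104) = 0.2251.

0.2251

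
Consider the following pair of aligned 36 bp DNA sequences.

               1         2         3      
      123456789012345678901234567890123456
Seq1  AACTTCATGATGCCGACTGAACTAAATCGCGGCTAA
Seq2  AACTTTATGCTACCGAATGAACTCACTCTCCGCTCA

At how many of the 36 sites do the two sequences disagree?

9

The sequences differ at positions 6 (C/T), 10 (A/C), 12 (G/A), 17 (C/A), 24 (A/C), 26 (A/C), 29 (G/T), 31 (G/C), 35 (A/C).
That gives 9 mismatches out of 36 aligned sites, so the Hamming distance is 9.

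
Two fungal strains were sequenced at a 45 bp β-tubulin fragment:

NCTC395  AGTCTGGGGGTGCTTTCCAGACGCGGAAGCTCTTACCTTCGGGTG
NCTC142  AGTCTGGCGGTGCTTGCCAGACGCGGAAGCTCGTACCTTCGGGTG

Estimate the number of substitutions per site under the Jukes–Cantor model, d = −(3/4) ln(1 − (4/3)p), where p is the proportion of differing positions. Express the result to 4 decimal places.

0.0698

The sequences differ at positions 8 (G/C), 16 (T/G), 33 (T/G).
p = 3/45 = 0.066667.
d = −0.75 · ln(1 − (4/3)·0.066667) = −0.75 · ln(0.911111) = −0.75 · (-0.093091) = 0.0698.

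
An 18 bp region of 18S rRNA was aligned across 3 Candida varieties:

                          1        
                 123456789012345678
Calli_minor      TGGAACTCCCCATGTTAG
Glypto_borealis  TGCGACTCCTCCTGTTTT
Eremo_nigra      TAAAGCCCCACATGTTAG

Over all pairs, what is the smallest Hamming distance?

Pairwise Hamming distances:
  Calli_minor vs Glypto_borealis: 6
  Calli_minor vs Eremo_nigra: 5
  Glypto_borealis vs Eremo_nigra: 9
The smallest is 5, between Calli_minor and Eremo_nigra.

5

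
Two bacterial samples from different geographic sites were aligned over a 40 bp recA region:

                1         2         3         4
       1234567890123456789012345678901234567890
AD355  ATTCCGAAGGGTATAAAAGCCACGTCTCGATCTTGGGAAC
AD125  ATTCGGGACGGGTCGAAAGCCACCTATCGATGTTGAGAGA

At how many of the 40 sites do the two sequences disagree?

13

Differing sites — 5:C/G; 7:A/G; 9:G/C; 12:T/G; 13:A/T; 14:T/C; 15:A/G; 24:G/C; 26:C/A; 32:C/G; 36:G/A; 39:A/G; 40:C/A.
That gives 13 mismatches out of 40 aligned sites, so the Hamming distance is 13.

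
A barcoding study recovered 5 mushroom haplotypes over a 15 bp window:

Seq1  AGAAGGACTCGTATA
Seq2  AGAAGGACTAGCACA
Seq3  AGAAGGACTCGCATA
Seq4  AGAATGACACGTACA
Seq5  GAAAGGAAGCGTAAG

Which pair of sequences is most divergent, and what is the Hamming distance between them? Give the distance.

Pairwise Hamming distances:
  Seq1 vs Seq2: 3
  Seq1 vs Seq3: 1
  Seq1 vs Seq4: 3
  Seq1 vs Seq5: 6
  Seq2 vs Seq3: 2
  Seq2 vs Seq4: 4
  Seq2 vs Seq5: 8
  Seq3 vs Seq4: 4
  Seq3 vs Seq5: 7
  Seq4 vs Seq5: 7
The largest is 8, between Seq2 and Seq5.

8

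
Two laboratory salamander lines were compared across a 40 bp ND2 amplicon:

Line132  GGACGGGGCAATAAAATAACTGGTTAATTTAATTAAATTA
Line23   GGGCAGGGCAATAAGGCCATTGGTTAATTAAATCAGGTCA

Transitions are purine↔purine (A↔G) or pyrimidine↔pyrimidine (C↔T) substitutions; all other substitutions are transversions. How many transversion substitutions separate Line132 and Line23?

2

Differing sites — 3:A/G (Ti); 5:G/A (Ti); 15:A/G (Ti); 16:A/G (Ti); 17:T/C (Ti); 18:A/C (Tv); 20:C/T (Ti); 30:T/A (Tv); 34:T/C (Ti); 36:A/G (Ti); 37:A/G (Ti); 39:T/C (Ti).
Of the 12 differences, 10 transitions and 2 transversions, so the answer is 2.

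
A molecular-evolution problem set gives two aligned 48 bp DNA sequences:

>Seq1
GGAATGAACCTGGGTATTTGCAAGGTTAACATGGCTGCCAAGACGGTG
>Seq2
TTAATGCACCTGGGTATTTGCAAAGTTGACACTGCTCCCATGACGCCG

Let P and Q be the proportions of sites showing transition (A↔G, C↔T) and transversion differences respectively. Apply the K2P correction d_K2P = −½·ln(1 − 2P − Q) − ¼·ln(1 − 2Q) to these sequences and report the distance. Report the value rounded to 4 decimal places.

Differing sites — 1:G/T (Tv); 2:G/T (Tv); 7:A/C (Tv); 24:G/A (Ti); 28:A/G (Ti); 32:T/C (Ti); 33:G/T (Tv); 37:G/C (Tv); 41:A/T (Tv); 46:G/C (Tv); 47:T/C (Ti).
Of the 11 differences, 4 transitions and 7 transversions over 48 sites: P = 4/48 = 0.083333, Q = 7/48 = 0.145833.
d = −0.5·ln(0.687501) − 0.25·ln(0.708334) = −0.5·(-0.374692) − 0.25·(-0.344840) = 0.2736.

0.2736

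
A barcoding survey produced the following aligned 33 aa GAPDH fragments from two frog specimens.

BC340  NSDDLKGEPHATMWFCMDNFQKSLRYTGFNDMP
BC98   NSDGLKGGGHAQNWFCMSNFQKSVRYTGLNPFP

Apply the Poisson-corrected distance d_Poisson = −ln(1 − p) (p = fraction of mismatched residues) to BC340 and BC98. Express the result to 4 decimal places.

The sequences differ at positions 4 (D/G), 8 (E/G), 9 (P/G), 12 (T/Q), 13 (M/N), 18 (D/S), 24 (L/V), 29 (F/L), 31 (D/P), 32 (M/F).
p = 10/33 = 0.303030.
d = −ln(1 − 0.303030) = −ln(0.696970) = 0.3610.

0.3610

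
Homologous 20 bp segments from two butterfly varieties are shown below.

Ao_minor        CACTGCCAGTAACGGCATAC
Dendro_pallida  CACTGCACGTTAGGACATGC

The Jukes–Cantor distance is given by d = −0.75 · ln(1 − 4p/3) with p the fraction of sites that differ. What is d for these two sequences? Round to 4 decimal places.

Mismatches occur at site 7 (C→A), site 8 (A→C), site 11 (A→T), site 13 (C→G), site 15 (G→A), site 19 (A→G).
p = 6/20 = 0.300000.
d = −0.75 · ln(1 − (4/3)·0.300000) = −0.75 · ln(0.600000) = −0.75 · (-0.510826) = 0.3831.

0.3831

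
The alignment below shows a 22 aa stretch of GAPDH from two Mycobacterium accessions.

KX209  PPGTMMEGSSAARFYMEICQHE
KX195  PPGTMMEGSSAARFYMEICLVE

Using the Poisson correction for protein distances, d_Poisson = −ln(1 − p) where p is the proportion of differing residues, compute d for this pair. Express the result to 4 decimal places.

Mismatches occur at site 20 (Q↔L), site 21 (H↔V).
p = 2/22 = 0.090909.
d = −ln(1 − 0.090909) = −ln(0.909091) = 0.0953.

0.0953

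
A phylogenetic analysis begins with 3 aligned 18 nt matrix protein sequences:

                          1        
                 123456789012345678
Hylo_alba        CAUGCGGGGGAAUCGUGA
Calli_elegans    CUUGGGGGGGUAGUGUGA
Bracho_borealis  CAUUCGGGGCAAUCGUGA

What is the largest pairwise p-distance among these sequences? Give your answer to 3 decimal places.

Pairwise Hamming distances:
  Hylo_alba vs Calli_elegans: 5
  Hylo_alba vs Bracho_borealis: 2
  Calli_elegans vs Bracho_borealis: 7
The largest is 7 mismatches, between Calli_elegans and Bracho_borealis; p = 7/18 = 0.389.

0.389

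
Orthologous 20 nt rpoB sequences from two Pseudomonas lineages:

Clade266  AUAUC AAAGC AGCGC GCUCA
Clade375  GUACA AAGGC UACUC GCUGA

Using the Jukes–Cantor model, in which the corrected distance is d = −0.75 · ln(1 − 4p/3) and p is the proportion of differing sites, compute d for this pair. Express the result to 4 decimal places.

0.5716

Mismatches occur at site 1 (A/G), site 4 (U/C), site 5 (C/A), site 8 (A/G), site 11 (A/U), site 12 (G/A), site 14 (G/U), site 19 (C/G).
p = 8/20 = 0.400000.
d = −0.75 · ln(1 − (4/3)·0.400000) = −0.75 · ln(0.466667) = −0.75 · (-0.762139) = 0.5716.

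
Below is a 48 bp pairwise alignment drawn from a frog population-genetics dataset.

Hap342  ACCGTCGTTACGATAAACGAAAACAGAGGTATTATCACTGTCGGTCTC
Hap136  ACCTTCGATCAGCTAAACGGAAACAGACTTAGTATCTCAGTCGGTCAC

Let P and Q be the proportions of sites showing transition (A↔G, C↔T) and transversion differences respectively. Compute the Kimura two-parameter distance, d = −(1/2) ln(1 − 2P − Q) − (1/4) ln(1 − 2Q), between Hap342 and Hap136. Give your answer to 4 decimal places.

0.3112

The sequences differ at positions 4 (G/T, transversion), 8 (T/A, transversion), 10 (A/C, transversion), 11 (C/A, transversion), 13 (A/C, transversion), 20 (A/G, transition), 28 (G/C, transversion), 29 (G/T, transversion), 32 (T/G, transversion), 37 (A/T, transversion), 39 (T/A, transversion), 47 (T/A, transversion).
Of the 12 differences, 1 transition and 11 transversions over 48 sites: P = 1/48 = 0.020833, Q = 11/48 = 0.229167.
d = −0.5·ln(0.729167) − 0.25·ln(0.541666) = −0.5·(-0.315852) − 0.25·(-0.613106) = 0.3112.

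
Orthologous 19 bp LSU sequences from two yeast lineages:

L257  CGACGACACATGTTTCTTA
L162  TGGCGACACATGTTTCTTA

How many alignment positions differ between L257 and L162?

2

Differing sites — 1:C/T; 3:A/G.
That gives 2 mismatches out of 19 aligned sites, so the Hamming distance is 2.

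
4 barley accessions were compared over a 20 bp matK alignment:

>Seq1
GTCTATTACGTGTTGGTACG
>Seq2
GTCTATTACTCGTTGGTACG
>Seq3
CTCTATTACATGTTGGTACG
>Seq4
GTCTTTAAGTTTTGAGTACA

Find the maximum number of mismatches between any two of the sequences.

9

Pairwise Hamming distances:
  Seq1 vs Seq2: 2
  Seq1 vs Seq3: 2
  Seq1 vs Seq4: 8
  Seq2 vs Seq3: 3
  Seq2 vs Seq4: 8
  Seq3 vs Seq4: 9
The largest is 9, between Seq3 and Seq4.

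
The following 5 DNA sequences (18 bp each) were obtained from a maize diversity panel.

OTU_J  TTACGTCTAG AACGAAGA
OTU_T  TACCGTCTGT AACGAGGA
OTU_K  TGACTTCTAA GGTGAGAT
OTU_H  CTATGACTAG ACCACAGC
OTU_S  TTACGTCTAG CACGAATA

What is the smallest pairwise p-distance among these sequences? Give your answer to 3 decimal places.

Pairwise Hamming distances:
  OTU_J vs OTU_T: 5
  OTU_J vs OTU_K: 9
  OTU_J vs OTU_H: 7
  OTU_J vs OTU_S: 2
  OTU_T vs OTU_K: 10
  OTU_T vs OTU_H: 12
  OTU_T vs OTU_S: 7
  OTU_K vs OTU_H: 14
  OTU_K vs OTU_S: 9
  OTU_H vs OTU_S: 9
The smallest is 2 mismatches, between OTU_J and OTU_S; p = 2/18 = 0.111.

0.111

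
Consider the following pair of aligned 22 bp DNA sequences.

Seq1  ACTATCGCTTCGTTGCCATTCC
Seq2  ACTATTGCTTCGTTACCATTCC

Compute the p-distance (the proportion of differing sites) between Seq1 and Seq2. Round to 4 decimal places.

Differing sites — 6:C/T; 15:G/A.
There are 2 differences over 22 sites, so p = 2/22 = 0.0909.

0.0909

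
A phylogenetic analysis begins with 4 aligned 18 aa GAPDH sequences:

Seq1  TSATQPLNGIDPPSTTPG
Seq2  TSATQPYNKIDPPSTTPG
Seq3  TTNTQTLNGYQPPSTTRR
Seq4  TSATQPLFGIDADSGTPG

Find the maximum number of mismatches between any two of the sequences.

Pairwise Hamming distances:
  Seq1 vs Seq2: 2
  Seq1 vs Seq3: 7
  Seq1 vs Seq4: 4
  Seq2 vs Seq3: 9
  Seq2 vs Seq4: 6
  Seq3 vs Seq4: 11
The largest is 11, between Seq3 and Seq4.

11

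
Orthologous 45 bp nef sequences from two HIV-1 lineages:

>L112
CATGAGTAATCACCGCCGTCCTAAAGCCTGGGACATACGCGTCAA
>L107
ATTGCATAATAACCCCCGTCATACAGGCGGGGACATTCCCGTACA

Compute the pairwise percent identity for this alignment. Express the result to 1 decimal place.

68.9%

Differing sites — 1:C/A; 2:A/T; 5:A/C; 6:G/A; 11:C/A; 15:G/C; 21:C/A; 24:A/C; 27:C/G; 29:T/G; 37:A/T; 39:G/C; 43:C/A; 44:A/C.
31 of the 45 sites match, so the percent identity is 31/45 × 100 = 68.9%.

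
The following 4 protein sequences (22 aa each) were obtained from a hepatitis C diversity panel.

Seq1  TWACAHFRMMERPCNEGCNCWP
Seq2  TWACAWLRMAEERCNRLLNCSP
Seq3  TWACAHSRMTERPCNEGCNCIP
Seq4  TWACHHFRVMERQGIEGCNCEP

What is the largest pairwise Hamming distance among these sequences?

Pairwise Hamming distances:
  Seq1 vs Seq2: 9
  Seq1 vs Seq3: 3
  Seq1 vs Seq4: 6
  Seq2 vs Seq3: 9
  Seq2 vs Seq4: 13
  Seq3 vs Seq4: 8
The largest is 13, between Seq2 and Seq4.

13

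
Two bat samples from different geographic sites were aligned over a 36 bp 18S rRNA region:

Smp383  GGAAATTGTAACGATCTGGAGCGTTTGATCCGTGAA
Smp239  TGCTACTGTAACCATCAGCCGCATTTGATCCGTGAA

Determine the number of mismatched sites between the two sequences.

9

Differing sites — 1:G/T; 3:A/C; 4:A/T; 6:T/C; 13:G/C; 17:T/A; 19:G/C; 20:A/C; 23:G/A.
That gives 9 mismatches out of 36 aligned sites, so the Hamming distance is 9.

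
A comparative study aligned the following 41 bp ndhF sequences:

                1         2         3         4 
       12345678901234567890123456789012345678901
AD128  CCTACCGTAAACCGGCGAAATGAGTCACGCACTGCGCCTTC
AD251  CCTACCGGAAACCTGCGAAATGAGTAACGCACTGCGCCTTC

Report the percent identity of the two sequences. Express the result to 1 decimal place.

92.7%

The sequences differ at positions 8 (T/G), 14 (G/T), 26 (C/A).
38 of the 41 sites match, so the percent identity is 38/41 × 100 = 92.7%.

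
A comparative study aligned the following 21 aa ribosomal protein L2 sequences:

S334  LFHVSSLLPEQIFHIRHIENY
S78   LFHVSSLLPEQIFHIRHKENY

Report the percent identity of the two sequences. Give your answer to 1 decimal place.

95.2%

Differing sites — 18:I/K.
20 of the 21 sites match, so the percent identity is 20/21 × 100 = 95.2%.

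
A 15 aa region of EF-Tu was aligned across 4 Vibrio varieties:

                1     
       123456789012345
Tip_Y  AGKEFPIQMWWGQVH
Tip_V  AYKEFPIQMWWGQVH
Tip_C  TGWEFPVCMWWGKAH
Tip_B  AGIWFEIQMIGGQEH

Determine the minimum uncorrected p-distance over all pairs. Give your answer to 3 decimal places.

Pairwise Hamming distances:
  Tip_Y vs Tip_V: 1
  Tip_Y vs Tip_C: 6
  Tip_Y vs Tip_B: 6
  Tip_V vs Tip_C: 7
  Tip_V vs Tip_B: 7
  Tip_C vs Tip_B: 10
The smallest is 1 mismatch, between Tip_Y and Tip_V; p = 1/15 = 0.067.

0.067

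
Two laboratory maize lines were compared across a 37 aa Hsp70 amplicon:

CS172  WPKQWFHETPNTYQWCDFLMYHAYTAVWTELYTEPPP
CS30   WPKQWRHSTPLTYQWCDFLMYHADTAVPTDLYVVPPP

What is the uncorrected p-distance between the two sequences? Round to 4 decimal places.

Mismatches occur at site 6 (F↔R), site 8 (E↔S), site 11 (N↔L), site 24 (Y↔D), site 28 (W↔P), site 30 (E↔D), site 33 (T↔V), site 34 (E↔V).
There are 8 differences over 37 sites, so p = 8/37 = 0.2162.

0.2162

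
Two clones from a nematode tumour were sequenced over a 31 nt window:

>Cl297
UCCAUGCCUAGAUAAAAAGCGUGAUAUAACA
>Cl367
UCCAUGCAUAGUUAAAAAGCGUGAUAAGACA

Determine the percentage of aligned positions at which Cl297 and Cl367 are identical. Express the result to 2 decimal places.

The sequences differ at positions 8 (C/A), 12 (A/U), 27 (U/A), 28 (A/G).
27 of the 31 sites match, so the percent identity is 27/31 × 100 = 87.10%.

87.10%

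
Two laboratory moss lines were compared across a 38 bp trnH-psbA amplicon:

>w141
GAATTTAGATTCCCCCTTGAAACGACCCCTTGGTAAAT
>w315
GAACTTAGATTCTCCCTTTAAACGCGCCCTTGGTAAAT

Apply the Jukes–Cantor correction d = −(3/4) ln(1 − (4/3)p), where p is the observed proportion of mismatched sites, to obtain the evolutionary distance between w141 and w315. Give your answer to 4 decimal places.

0.1447

Differing sites — 4:T/C; 13:C/T; 19:G/T; 25:A/C; 26:C/G.
p = 5/38 = 0.131579.
d = −0.75 · ln(1 − (4/3)·0.131579) = −0.75 · ln(0.824561) = −0.75 · (-0.192904) = 0.1447.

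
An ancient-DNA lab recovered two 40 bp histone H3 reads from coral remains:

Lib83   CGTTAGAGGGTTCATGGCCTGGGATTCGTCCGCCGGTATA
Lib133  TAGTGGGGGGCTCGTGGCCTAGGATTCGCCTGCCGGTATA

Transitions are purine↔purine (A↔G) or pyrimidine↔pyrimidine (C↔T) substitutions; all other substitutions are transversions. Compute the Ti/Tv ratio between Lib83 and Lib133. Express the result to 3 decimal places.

9.000

Differing sites — 1:C/T (Ti); 2:G/A (Ti); 3:T/G (Tv); 5:A/G (Ti); 7:A/G (Ti); 11:T/C (Ti); 14:A/G (Ti); 21:G/A (Ti); 29:T/C (Ti); 31:C/T (Ti).
Of the 10 differences, 9 transitions and 1 transversion, so Ti/Tv = 9/1 = 9.000.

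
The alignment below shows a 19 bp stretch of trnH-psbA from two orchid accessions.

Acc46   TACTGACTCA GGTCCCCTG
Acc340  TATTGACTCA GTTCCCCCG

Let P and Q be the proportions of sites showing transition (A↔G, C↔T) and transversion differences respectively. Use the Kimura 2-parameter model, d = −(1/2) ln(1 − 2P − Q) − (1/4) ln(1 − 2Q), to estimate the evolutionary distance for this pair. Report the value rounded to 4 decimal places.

The sequences differ at positions 3 (C/T, transition), 12 (G/T, transversion), 18 (T/C, transition).
Of the 3 differences, 2 transitions and 1 transversion over 19 sites: P = 2/19 = 0.105263, Q = 1/19 = 0.052632.
d = −0.5·ln(0.736842) − 0.25·ln(0.894736) = −0.5·(-0.305382) − 0.25·(-0.111227) = 0.1805.

0.1805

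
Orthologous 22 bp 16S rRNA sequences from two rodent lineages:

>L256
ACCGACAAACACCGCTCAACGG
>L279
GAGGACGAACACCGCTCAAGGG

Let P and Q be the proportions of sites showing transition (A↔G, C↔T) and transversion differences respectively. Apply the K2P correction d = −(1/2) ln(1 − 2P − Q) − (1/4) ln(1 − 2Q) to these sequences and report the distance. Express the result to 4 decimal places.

0.2711

The sequences differ at positions 1 (A/G, transition), 2 (C/A, transversion), 3 (C/G, transversion), 7 (A/G, transition), 20 (C/G, transversion).
Of the 5 differences, 2 transitions and 3 transversions over 22 sites: P = 2/22 = 0.090909, Q = 3/22 = 0.136364.
d = −0.5·ln(0.681818) − 0.25·ln(0.727272) = −0.5·(-0.382993) − 0.25·(-0.318455) = 0.2711.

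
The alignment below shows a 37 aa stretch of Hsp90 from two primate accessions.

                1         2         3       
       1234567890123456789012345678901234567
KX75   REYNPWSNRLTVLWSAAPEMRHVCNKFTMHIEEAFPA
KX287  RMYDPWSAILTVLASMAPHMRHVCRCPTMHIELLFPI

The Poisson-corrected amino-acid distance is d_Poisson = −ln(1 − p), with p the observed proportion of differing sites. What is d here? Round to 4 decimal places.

The sequences differ at positions 2 (E/M), 4 (N/D), 8 (N/A), 9 (R/I), 14 (W/A), 16 (A/M), 19 (E/H), 25 (N/R), 26 (K/C), 27 (F/P), 33 (E/L), 34 (A/L), 37 (A/I).
p = 13/37 = 0.351351.
d = −ln(1 − 0.351351) = −ln(0.648649) = 0.4329.

0.4329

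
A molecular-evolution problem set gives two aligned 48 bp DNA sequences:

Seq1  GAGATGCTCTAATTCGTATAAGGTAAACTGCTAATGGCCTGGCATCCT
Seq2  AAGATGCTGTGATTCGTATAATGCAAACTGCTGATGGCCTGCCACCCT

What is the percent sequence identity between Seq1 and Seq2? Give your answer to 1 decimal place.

The sequences differ at positions 1 (G/A), 9 (C/G), 11 (A/G), 22 (G/T), 24 (T/C), 33 (A/G), 42 (G/C), 45 (T/C).
40 of the 48 sites match, so the percent identity is 40/48 × 100 = 83.3%.

83.3%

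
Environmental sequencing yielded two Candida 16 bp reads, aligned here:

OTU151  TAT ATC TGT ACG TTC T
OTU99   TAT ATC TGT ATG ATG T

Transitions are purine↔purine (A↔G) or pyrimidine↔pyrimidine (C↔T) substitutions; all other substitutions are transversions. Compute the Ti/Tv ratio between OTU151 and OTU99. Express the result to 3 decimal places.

The sequences differ at positions 11 (C/T, transition), 13 (T/A, transversion), 15 (C/G, transversion).
Of the 3 differences, 1 transition and 2 transversions, so Ti/Tv = 1/2 = 0.500.

0.500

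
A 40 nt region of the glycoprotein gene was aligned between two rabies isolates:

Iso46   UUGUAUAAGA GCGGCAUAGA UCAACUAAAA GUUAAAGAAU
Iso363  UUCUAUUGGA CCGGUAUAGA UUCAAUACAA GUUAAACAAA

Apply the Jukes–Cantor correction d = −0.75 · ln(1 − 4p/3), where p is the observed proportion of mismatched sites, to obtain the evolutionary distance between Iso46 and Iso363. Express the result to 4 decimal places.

0.3426

Mismatches occur at site 3 (G→C), site 7 (A→U), site 8 (A→G), site 11 (G→C), site 15 (C→U), site 22 (C→U), site 23 (A→C), site 25 (C→A), site 28 (A→C), site 37 (G→C), site 40 (U→A).
p = 11/40 = 0.275000.
d = −0.75 · ln(1 − (4/3)·0.275000) = −0.75 · ln(0.633333) = −0.75 · (-0.456759) = 0.3426.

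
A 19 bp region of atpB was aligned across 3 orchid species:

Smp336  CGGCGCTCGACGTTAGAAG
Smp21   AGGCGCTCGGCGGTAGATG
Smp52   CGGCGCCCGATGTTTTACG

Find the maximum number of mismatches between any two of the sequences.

8

Pairwise Hamming distances:
  Smp336 vs Smp21: 4
  Smp336 vs Smp52: 5
  Smp21 vs Smp52: 8
The largest is 8, between Smp21 and Smp52.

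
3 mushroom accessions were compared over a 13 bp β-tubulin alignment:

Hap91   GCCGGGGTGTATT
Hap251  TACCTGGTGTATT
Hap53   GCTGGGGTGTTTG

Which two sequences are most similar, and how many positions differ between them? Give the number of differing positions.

Pairwise Hamming distances:
  Hap91 vs Hap251: 4
  Hap91 vs Hap53: 3
  Hap251 vs Hap53: 7
The smallest is 3, between Hap91 and Hap53.

3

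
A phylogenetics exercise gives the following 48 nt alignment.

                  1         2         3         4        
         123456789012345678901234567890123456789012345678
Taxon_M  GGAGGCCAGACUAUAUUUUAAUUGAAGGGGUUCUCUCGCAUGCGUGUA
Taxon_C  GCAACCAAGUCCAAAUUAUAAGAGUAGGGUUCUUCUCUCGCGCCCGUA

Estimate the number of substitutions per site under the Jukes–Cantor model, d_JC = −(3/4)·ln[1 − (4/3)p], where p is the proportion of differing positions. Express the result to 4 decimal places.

Differing sites — 2:G/C; 4:G/A; 5:G/C; 7:C/A; 10:A/U; 12:U/C; 14:U/A; 18:U/A; 22:U/G; 23:U/A; 25:A/U; 30:G/U; 32:U/C; 33:C/U; 38:G/U; 40:A/G; 41:U/C; 44:G/C; 45:U/C.
p = 19/48 = 0.395833.
d = −0.75 · ln(1 − (4/3)·0.395833) = −0.75 · ln(0.472223) = −0.75 · (-0.750304) = 0.5627.

0.5627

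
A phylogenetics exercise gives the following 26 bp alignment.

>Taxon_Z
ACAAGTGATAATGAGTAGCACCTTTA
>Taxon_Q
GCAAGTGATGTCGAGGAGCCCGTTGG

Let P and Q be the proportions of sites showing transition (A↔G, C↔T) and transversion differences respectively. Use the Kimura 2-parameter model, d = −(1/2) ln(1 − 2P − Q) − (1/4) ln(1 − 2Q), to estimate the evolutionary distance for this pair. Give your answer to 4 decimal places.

0.4680

Mismatches occur at site 1 (A↔G, transition), site 10 (A↔G, transition), site 11 (A↔T, transversion), site 12 (T↔C, transition), site 16 (T↔G, transversion), site 20 (A↔C, transversion), site 22 (C↔G, transversion), site 25 (T↔G, transversion), site 26 (A↔G, transition).
Of the 9 differences, 4 transitions and 5 transversions over 26 sites: P = 4/26 = 0.153846, Q = 5/26 = 0.192308.
d = −0.5·ln(0.500000) − 0.25·ln(0.615384) = −0.5·(-0.693147) − 0.25·(-0.485509) = 0.4680.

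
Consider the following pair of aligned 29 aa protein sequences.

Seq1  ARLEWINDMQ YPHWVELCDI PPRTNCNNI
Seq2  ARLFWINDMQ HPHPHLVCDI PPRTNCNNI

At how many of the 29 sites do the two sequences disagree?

6

Mismatches occur at site 4 (E↔F), site 11 (Y↔H), site 14 (W↔P), site 15 (V↔H), site 16 (E↔L), site 17 (L↔V).
That gives 6 mismatches out of 29 aligned sites, so the Hamming distance is 6.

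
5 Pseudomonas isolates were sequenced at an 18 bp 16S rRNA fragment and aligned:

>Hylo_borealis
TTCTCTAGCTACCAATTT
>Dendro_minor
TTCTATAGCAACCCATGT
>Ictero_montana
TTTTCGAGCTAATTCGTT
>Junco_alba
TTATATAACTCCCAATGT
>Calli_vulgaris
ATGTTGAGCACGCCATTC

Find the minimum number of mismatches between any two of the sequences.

Pairwise Hamming distances:
  Hylo_borealis vs Dendro_minor: 4
  Hylo_borealis vs Ictero_montana: 7
  Hylo_borealis vs Junco_alba: 5
  Hylo_borealis vs Calli_vulgaris: 9
  Dendro_minor vs Ictero_montana: 10
  Dendro_minor vs Junco_alba: 5
  Dendro_minor vs Calli_vulgaris: 8
  Ictero_montana vs Junco_alba: 11
  Ictero_montana vs Calli_vulgaris: 11
  Junco_alba vs Calli_vulgaris: 10
The smallest is 4, between Hylo_borealis and Dendro_minor.

4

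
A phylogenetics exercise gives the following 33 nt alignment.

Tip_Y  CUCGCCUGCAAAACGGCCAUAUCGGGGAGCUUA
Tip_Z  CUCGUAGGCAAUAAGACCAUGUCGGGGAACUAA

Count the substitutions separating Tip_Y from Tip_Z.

9

Differing sites — 5:C/U; 6:C/A; 7:U/G; 12:A/U; 14:C/A; 16:G/A; 21:A/G; 29:G/A; 32:U/A.
That gives 9 mismatches out of 33 aligned sites, so the Hamming distance is 9.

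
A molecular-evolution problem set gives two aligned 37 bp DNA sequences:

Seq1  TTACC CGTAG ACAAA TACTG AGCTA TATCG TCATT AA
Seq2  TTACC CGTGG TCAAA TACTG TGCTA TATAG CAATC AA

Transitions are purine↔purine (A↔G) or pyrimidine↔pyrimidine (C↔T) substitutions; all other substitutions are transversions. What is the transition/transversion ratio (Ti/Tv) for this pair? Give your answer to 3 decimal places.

The sequences differ at positions 9 (A/G, transition), 11 (A/T, transversion), 21 (A/T, transversion), 29 (C/A, transversion), 31 (T/C, transition), 32 (C/A, transversion), 35 (T/C, transition).
Of the 7 differences, 3 transitions and 4 transversions, so Ti/Tv = 3/4 = 0.750.

0.750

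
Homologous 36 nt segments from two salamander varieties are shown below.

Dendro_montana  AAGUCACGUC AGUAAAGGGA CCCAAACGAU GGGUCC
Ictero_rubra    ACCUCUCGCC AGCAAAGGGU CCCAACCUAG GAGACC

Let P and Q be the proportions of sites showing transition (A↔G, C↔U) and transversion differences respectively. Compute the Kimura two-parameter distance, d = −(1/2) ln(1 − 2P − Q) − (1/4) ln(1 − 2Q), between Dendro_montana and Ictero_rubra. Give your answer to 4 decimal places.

Differing sites — 2:A/C (Tv); 3:G/C (Tv); 6:A/U (Tv); 9:U/C (Ti); 13:U/C (Ti); 20:A/U (Tv); 26:A/C (Tv); 28:G/U (Tv); 30:U/G (Tv); 32:G/A (Ti); 34:U/A (Tv).
Of the 11 differences, 3 transitions and 8 transversions over 36 sites: P = 3/36 = 0.083333, Q = 8/36 = 0.222222.
d = −0.5·ln(0.611112) − 0.25·ln(0.555556) = −0.5·(-0.492475) − 0.25·(-0.587786) = 0.3932.

0.3932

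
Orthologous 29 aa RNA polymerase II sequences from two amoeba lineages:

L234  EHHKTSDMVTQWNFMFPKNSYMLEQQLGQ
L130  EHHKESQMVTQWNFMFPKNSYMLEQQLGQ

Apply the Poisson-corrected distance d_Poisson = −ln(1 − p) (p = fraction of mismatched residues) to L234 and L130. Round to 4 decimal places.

Mismatches occur at site 5 (T/E), site 7 (D/Q).
p = 2/29 = 0.068966.
d = −ln(1 − 0.068966) = −ln(0.931034) = 0.0715.

0.0715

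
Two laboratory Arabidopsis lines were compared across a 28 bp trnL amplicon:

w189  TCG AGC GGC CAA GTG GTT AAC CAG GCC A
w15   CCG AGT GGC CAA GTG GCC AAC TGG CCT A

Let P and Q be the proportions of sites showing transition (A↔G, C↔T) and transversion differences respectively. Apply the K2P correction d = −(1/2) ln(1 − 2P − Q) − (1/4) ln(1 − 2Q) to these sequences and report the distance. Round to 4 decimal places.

Differing sites — 1:T/C (Ti); 6:C/T (Ti); 17:T/C (Ti); 18:T/C (Ti); 22:C/T (Ti); 23:A/G (Ti); 25:G/C (Tv); 27:C/T (Ti).
Of the 8 differences, 7 transitions and 1 transversion over 28 sites: P = 7/28 = 0.250000, Q = 1/28 = 0.035714.
d = −0.5·ln(0.464286) − 0.25·ln(0.928572) = −0.5·(-0.767255) − 0.25·(-0.074107) = 0.4022.

0.4022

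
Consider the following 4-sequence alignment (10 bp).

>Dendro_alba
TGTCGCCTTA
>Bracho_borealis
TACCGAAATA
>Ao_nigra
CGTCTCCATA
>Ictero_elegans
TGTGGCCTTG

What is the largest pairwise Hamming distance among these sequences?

7

Pairwise Hamming distances:
  Dendro_alba vs Bracho_borealis: 5
  Dendro_alba vs Ao_nigra: 3
  Dendro_alba vs Ictero_elegans: 2
  Bracho_borealis vs Ao_nigra: 6
  Bracho_borealis vs Ictero_elegans: 7
  Ao_nigra vs Ictero_elegans: 5
The largest is 7, between Bracho_borealis and Ictero_elegans.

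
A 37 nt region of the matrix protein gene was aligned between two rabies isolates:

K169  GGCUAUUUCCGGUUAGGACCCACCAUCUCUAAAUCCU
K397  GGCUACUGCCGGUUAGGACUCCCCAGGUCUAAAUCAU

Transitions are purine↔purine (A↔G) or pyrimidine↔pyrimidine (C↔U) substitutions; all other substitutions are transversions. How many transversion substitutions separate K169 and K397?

5

The sequences differ at positions 6 (U/C, transition), 8 (U/G, transversion), 20 (C/U, transition), 22 (A/C, transversion), 26 (U/G, transversion), 27 (C/G, transversion), 36 (C/A, transversion).
Of the 7 differences, 2 transitions and 5 transversions, so the answer is 5.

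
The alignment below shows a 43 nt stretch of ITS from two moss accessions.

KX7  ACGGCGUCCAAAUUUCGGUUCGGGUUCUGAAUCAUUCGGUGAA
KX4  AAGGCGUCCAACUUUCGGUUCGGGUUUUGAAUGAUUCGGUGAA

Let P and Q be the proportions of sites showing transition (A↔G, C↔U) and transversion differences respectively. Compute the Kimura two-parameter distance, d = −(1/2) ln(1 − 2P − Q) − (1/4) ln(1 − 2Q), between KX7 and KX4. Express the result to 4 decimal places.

Mismatches occur at site 2 (C↔A, transversion), site 12 (A↔C, transversion), site 27 (C↔U, transition), site 33 (C↔G, transversion).
Of the 4 differences, 1 transition and 3 transversions over 43 sites: P = 1/43 = 0.023256, Q = 3/43 = 0.069767.
d = −0.5·ln(0.883721) − 0.25·ln(0.860466) = −0.5·(-0.123614) − 0.25·(-0.150281) = 0.0994.

0.0994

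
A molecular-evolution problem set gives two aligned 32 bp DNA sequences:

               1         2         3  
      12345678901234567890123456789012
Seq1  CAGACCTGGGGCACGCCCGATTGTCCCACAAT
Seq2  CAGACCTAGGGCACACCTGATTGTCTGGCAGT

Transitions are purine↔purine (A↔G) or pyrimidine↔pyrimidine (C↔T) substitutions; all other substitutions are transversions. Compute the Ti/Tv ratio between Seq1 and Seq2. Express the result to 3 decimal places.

Mismatches occur at site 8 (G→A, transition), site 15 (G→A, transition), site 18 (C→T, transition), site 26 (C→T, transition), site 27 (C→G, transversion), site 28 (A→G, transition), site 31 (A→G, transition).
Of the 7 differences, 6 transitions and 1 transversion, so Ti/Tv = 6/1 = 6.000.

6.000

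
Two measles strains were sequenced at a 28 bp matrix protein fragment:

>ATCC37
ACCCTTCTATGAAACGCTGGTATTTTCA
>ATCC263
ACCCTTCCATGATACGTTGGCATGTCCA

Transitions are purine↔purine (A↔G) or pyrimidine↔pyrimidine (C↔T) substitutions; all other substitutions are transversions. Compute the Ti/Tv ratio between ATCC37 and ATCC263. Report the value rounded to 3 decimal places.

2.000

Mismatches occur at site 8 (T/C, transition), site 13 (A/T, transversion), site 17 (C/T, transition), site 21 (T/C, transition), site 24 (T/G, transversion), site 26 (T/C, transition).
Of the 6 differences, 4 transitions and 2 transversions, so Ti/Tv = 4/2 = 2.000.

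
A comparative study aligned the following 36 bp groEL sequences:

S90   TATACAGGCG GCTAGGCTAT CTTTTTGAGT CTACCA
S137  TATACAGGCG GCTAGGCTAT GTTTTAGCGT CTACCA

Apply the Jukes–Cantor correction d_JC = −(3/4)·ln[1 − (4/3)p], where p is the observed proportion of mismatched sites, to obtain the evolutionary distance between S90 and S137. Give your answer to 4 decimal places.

0.0883

The sequences differ at positions 21 (C/G), 26 (T/A), 28 (A/C).
p = 3/36 = 0.083333.
d = −0.75 · ln(1 − (4/3)·0.083333) = −0.75 · ln(0.888889) = −0.75 · (-0.117783) = 0.0883.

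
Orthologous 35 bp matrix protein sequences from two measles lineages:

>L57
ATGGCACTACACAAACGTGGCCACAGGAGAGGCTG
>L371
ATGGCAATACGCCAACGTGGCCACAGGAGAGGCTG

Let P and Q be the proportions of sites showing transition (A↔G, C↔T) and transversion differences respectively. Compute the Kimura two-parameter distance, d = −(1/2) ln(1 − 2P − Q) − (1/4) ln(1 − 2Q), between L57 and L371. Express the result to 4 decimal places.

0.0910

Differing sites — 7:C/A (Tv); 11:A/G (Ti); 13:A/C (Tv).
Of the 3 differences, 1 transition and 2 transversions over 35 sites: P = 1/35 = 0.028571, Q = 2/35 = 0.057143.
d = −0.5·ln(0.885715) − 0.25·ln(0.885714) = −0.5·(-0.121360) − 0.25·(-0.121361) = 0.0910.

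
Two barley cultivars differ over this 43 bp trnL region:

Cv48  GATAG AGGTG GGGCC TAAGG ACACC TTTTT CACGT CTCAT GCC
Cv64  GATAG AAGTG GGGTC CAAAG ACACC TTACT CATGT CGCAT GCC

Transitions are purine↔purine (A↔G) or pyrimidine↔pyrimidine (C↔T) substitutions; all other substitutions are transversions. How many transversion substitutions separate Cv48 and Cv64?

The sequences differ at positions 7 (G/A, transition), 14 (C/T, transition), 16 (T/C, transition), 19 (G/A, transition), 28 (T/A, transversion), 29 (T/C, transition), 33 (C/T, transition), 37 (T/G, transversion).
Of the 8 differences, 6 transitions and 2 transversions, so the answer is 2.

2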